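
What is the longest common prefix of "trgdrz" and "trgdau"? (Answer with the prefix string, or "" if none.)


String 1: 'trgdrz'
String 2: 'trgdau'
Compare position by position:
pos 0: 't' vs 't' match
pos 1: 'r' vs 'r' match
pos 2: 'g' vs 'g' match
pos 3: 'd' vs 'd' match
pos 4: 'r' vs 'a' differ -> stop
Longest common prefix: "trgd" (length 4)


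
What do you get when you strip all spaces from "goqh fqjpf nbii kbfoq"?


Input string: 'goqh fqjpf nbii kbfoq'
Operation: remove all spaces
Words: 'goqh', 'fqjpf', 'nbii', 'kbfoq'
Join without spaces: goqhfqjpfnbiikbfoq


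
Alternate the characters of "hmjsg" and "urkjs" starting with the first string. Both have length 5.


String 1: 'hmjsg'
String 2: 'urkjs'
Operation: alternate characters
Pairs: 'h'+'u', 'm'+'r', 'j'+'k', 's'+'j', 'g'+'s'
Result: humrjksjgs


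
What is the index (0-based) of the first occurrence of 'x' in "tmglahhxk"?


Input string: 'tmglahhxk'
Target: 'x'
Scanning left to right: s[0]='t', s[1]='m', s[2]='g', s[3]='l', s[4]='a', s[5]='h', s[6]='h', s[7]='x'
First match at index: 7


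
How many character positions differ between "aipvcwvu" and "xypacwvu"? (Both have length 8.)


String 1: 'aipvcwvu'
String 2: 'xypacwvu'
Compare each position: pos 0: 'a'!='x', pos 1: 'i'!='y', pos 2: 'p'=='p', pos 3: 'v'!='a', pos 4: 'c'=='c', pos 5: 'w'=='w', pos 6: 'v'=='v', pos 7: 'u'=='u'
Differing positions: 3
Hamming distance: 3


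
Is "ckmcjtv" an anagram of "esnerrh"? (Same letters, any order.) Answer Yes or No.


String 1: 'esnerrh' -> sorted: 'eehnrrs'
String 2: 'ckmcjtv' -> sorted: 'ccjkmtv'
Compare sorted forms: 'eehnrrs' != 'ccjkmtv'
Anagram: No


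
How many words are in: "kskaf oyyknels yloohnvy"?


Input string: 'kskaf oyyknels yloohnvy'
Operation: split by spaces
Words found: 'kskaf', 'oyyknels', 'yloohnvy'
Word count: 3


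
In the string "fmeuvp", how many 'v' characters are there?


Input string: 'fmeuvp'
Target character: 'v'
Scan each position: s[4]='v'
Matches found at indices: 4
Total: 1


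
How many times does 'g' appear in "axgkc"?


Input string: 'axgkc'
Target character: 'g'
Scan each position: s[2]='g'
Matches found at indices: 2
Total: 1


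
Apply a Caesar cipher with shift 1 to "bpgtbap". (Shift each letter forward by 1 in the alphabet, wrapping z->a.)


Input: 'bpgtbap', shift = 1
Operation: for each letter, (position + 1) mod 26
Mapping: 'b'(1+1=2)->'c', 'p'(15+1=16)->'q', 'g'(6+1=7)->'h', 't'(19+1=20)->'u', 'b'(1+1=2)->'c', 'a'(0+1=1)->'b', 'p'(15+1=16)->'q'
Result: cqhucbq


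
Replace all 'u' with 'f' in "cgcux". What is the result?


Input string: 'cgcux'
Operation: replace 'u' with 'f'
Positions of 'u': 3
After replacement: cgcfx


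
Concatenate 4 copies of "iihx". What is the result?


Input string: 'iihx'
Operation: repeat 4 times
Concatenation: 'iihx' + 'iihx' + 'iihx' + 'iihx'
Result: iihxiihxiihxiihx


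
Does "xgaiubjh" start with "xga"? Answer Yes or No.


Input string: 'xgaiubjh'
Prefix to check: 'xga'
First 3 characters of input: 'xga'
Match: True
Result: Yes


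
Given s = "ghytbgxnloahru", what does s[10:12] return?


Input string: 'ghytbgxnloahru'
Operation: slice [10:12]
Extract characters: s[10]='a', s[11]='h'
Result: ah


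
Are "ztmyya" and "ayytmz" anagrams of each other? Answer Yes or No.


String 1: 'ztmyya' -> sorted: 'amtyyz'
String 2: 'ayytmz' -> sorted: 'amtyyz'
Compare sorted forms: 'amtyyz' == 'amtyyz'
Anagram: Yes


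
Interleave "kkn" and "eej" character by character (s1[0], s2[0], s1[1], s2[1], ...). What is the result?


String 1: 'kkn'
String 2: 'eej'
Operation: alternate characters
Pairs: 'k'+'e', 'k'+'e', 'n'+'j'
Result: kekenj


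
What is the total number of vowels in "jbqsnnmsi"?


Input string: 'jbqsnnmsi'
Operation: count vowels (a, e, i, o, u)
Scan: s[0]='j', s[1]='b', s[2]='q', s[3]='s', s[4]='n', s[5]='n', s[6]='m', s[7]='s', s[8]='i' (vowel)
Vowels found: 1
Result: 1


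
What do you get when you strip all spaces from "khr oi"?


Input string: 'khr oi'
Operation: remove all spaces
Words: 'khr', 'oi'
Join without spaces: khroi


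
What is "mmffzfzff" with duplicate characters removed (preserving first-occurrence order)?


Input: 'mmffzfzff'
Operation: keep first occurrence of each character
Scan: s[0]='m' new -> keep; s[1]='m' seen -> skip; s[2]='f' new -> keep; s[3]='f' seen -> skip; s[4]='z' new -> keep; s[5]='f' seen -> skip; s[6]='z' seen -> skip; s[7]='f' seen -> skip; s[8]='f' seen -> skip
Result: mfz


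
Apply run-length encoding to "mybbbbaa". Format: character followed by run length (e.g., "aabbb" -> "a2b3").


Input: 'mybbbbaa'
Operation: identify consecutive runs
Runs: 'm' -> m1, 'y' -> y1, 'bbbb' -> b4, 'aa' -> a2
Encoded: m1y1b4a2


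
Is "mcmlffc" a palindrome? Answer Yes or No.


Input string: 'mcmlffc'
Reversed: 'cfflmcm'
Compare pairs: s[0]='m' vs s[6]='c' (mismatch), s[1]='c' vs s[5]='f' (mismatch), s[2]='m' vs s[4]='f' (mismatch)
Palindrome: No


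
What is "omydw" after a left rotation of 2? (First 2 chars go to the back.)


Input: 'omydw', shift = 2
Operation: split at index 2 and swap parts
Front part s[0:2] = 'om'
Back part s[2:] = 'ydw'
Rotated = back + front = 'ydw' + 'om'
Result: ydwom


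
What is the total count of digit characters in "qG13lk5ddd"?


Input string: 'qG13lk5ddd'
Operation: count digit characters (0-9)
Scan: 'q', 'G', '1'(digit), '3'(digit), 'l', 'k', '5'(digit), 'd', 'd', 'd'
Digits found: 3
Result: 3


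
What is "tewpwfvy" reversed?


Input string: 'tewpwfvy'
Operation: reverse character order
Original order: 't' -> 'e' -> 'w' -> 'p' -> 'w' -> 'f' -> 'v' -> 'y'
Reversed order: 'y' -> 'v' -> 'f' -> 'w' -> 'p' -> 'w' -> 'e' -> 't'
Result: yvfwpwet


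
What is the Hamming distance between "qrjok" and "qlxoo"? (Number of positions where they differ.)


String 1: 'qrjok'
String 2: 'qlxoo'
Compare each position: pos 0: 'q'=='q', pos 1: 'r'!='l', pos 2: 'j'!='x', pos 3: 'o'=='o', pos 4: 'k'!='o'
Differing positions: 3
Hamming distance: 3


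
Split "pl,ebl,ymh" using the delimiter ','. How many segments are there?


Input string: 'pl,ebl,ymh'
Delimiter: ','
Split result: 'pl', 'ebl', 'ymh'
Number of parts: 3


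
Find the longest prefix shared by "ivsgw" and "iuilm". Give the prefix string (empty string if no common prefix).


String 1: 'ivsgw'
String 2: 'iuilm'
Compare position by position:
pos 0: 'i' vs 'i' match
pos 1: 'v' vs 'u' differ -> stop
Longest common prefix: "i" (length 1)


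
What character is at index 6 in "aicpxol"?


Input string: 'aicpxol'
Operation: get character at index 6
Index mapping: s[0]='a', s[1]='i', s[2]='c', s[3]='p', s[4]='x', s[5]='o', s[6]='l'
Result: 'l'


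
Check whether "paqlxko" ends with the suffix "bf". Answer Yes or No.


Input string: 'paqlxko'
Suffix to check: 'bf'
Last 2 characters of input: 'ko'
Match: False
Result: No


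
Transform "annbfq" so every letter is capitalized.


Input string: 'annbfq'
Operation: convert each letter to uppercase
Mapping: 'a'->'A', 'n'->'N', 'n'->'N', 'b'->'B', 'f'->'F', 'q'->'Q'
Result: ANNBFQ


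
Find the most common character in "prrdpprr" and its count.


Input: 'prrdpprr'
Operation: tally each character
Counts: 'd':1, 'p':3, 'r':4
Maximum: 'r' appears 4 times


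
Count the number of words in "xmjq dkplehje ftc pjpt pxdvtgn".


Input string: 'xmjq dkplehje ftc pjpt pxdvtgn'
Operation: split by spaces
Words found: 'xmjq', 'dkplehje', 'ftc', 'pjpt', 'pxdvtgn'
Word count: 5


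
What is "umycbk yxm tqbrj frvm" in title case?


Input string: 'umycbk yxm tqbrj frvm'
Operation: capitalize first letter of each word
Word transformations: 'umycbk'->'Umycbk', 'yxm'->'Yxm', 'tqbrj'->'Tqbrj', 'frvm'->'Frvm'
Result: Umycbk Yxm Tqbrj Frvm


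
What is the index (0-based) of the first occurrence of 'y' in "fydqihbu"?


Input string: 'fydqihbu'
Target: 'y'
Scanning left to right: s[0]='f', s[1]='y'
First match at index: 1


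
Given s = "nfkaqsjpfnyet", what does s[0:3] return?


Input string: 'nfkaqsjpfnyet'
Operation: slice [0:3]
Extract characters: s[0]='n', s[1]='f', s[2]='k'
Result: nfk


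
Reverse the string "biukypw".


Input string: 'biukypw'
Operation: reverse character order
Original order: 'b' -> 'i' -> 'u' -> 'k' -> 'y' -> 'p' -> 'w'
Reversed order: 'w' -> 'p' -> 'y' -> 'k' -> 'u' -> 'i' -> 'b'
Result: wpykuib


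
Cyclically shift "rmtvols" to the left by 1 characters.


Input: 'rmtvols', shift = 1
Operation: split at index 1 and swap parts
Front part s[0:1] = 'r'
Back part s[1:] = 'mtvols'
Rotated = back + front = 'mtvols' + 'r'
Result: mtvolsr


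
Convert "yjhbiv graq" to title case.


Input string: 'yjhbiv graq'
Operation: capitalize first letter of each word
Word transformations: 'yjhbiv'->'Yjhbiv', 'graq'->'Graq'
Result: Yjhbiv Graq


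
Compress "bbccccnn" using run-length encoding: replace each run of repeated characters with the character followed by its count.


Input: 'bbccccnn'
Operation: identify consecutive runs
Runs: 'bb' -> b2, 'cccc' -> c4, 'nn' -> n2
Encoded: b2c4n2


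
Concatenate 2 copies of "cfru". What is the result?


Input string: 'cfru'
Operation: repeat 2 times
Concatenation: 'cfru' + 'cfru'
Result: cfrucfru


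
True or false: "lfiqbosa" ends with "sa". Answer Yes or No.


Input string: 'lfiqbosa'
Suffix to check: 'sa'
Last 2 characters of input: 'sa'
Match: True
Result: Yes


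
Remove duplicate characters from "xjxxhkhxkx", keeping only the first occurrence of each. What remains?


Input: 'xjxxhkhxkx'
Operation: keep first occurrence of each character
Scan: s[0]='x' new -> keep; s[1]='j' new -> keep; s[2]='x' seen -> skip; s[3]='x' seen -> skip; s[4]='h' new -> keep; s[5]='k' new -> keep; s[6]='h' seen -> skip; s[7]='x' seen -> skip; s[8]='k' seen -> skip; s[9]='x' seen -> skip
Result: xjhk


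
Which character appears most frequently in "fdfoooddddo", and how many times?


Input: 'fdfoooddddo'
Operation: tally each character
Counts: 'd':5, 'f':2, 'o':4
Maximum: 'd' appears 5 times


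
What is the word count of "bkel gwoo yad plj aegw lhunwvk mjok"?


Input string: 'bkel gwoo yad plj aegw lhunwvk mjok'
Operation: split by spaces
Words found: 'bkel', 'gwoo', 'yad', 'plj', 'aegw', 'lhunwvk', 'mjok'
Word count: 7


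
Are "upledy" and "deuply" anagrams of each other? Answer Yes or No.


String 1: 'upledy' -> sorted: 'delpuy'
String 2: 'deuply' -> sorted: 'delpuy'
Compare sorted forms: 'delpuy' == 'delpuy'
Anagram: Yes


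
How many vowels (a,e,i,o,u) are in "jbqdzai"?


Input string: 'jbqdzai'
Operation: count vowels (a, e, i, o, u)
Scan: s[0]='j', s[1]='b', s[2]='q', s[3]='d', s[4]='z', s[5]='a' (vowel), s[6]='i' (vowel)
Vowels found: 2
Result: 2


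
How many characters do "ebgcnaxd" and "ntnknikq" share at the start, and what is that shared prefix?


String 1: 'ebgcnaxd'
String 2: 'ntnknikq'
Compare position by position:
pos 0: 'e' vs 'n' differ -> stop
Longest common prefix: "" (length 0)


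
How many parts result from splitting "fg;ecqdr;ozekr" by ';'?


Input string: 'fg;ecqdr;ozekr'
Delimiter: ';'
Split result: 'fg', 'ecqdr', 'ozekr'
Number of parts: 3


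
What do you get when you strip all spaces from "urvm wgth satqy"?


Input string: 'urvm wgth satqy'
Operation: remove all spaces
Words: 'urvm', 'wgth', 'satqy'
Join without spaces: urvmwgthsatqy


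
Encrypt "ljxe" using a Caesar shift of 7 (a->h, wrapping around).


Input: 'ljxe', shift = 7
Operation: for each letter, (position + 7) mod 26
Mapping: 'l'(11+7=18)->'s', 'j'(9+7=16)->'q', 'x'(23+7=30, 30 mod 26=4)->'e', 'e'(4+7=11)->'l'
Result: sqel


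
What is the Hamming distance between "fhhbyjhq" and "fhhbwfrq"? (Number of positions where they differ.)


String 1: 'fhhbyjhq'
String 2: 'fhhbwfrq'
Compare each position: pos 0: 'f'=='f', pos 1: 'h'=='h', pos 2: 'h'=='h', pos 3: 'b'=='b', pos 4: 'y'!='w', pos 5: 'j'!='f', pos 6: 'h'!='r', pos 7: 'q'=='q'
Differing positions: 3
Hamming distance: 3


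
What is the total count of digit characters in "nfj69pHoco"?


Input string: 'nfj69pHoco'
Operation: count digit characters (0-9)
Scan: 'n', 'f', 'j', '6'(digit), '9'(digit), 'p', 'H', 'o', 'c', 'o'
Digits found: 2
Result: 2


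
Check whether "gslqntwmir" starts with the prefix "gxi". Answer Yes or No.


Input string: 'gslqntwmir'
Prefix to check: 'gxi'
First 3 characters of input: 'gsl'
Match: False
Result: No


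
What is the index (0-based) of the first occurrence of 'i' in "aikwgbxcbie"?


Input string: 'aikwgbxcbie'
Target: 'i'
Scanning left to right: s[0]='a', s[1]='i'
First match at index: 1


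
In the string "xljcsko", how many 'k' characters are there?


Input string: 'xljcsko'
Target character: 'k'
Scan each position: s[5]='k'
Matches found at indices: 5
Total: 1


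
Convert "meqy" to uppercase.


Input string: 'meqy'
Operation: convert each letter to uppercase
Mapping: 'm'->'M', 'e'->'E', 'q'->'Q', 'y'->'Y'
Result: MEQY


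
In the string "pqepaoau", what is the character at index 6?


Input string: 'pqepaoau'
Operation: get character at index 6
Index mapping: s[0]='p', s[1]='q', s[2]='e', s[3]='p', s[4]='a', s[5]='o', s[6]='a'
Result: 'a'


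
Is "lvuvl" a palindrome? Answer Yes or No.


Input string: 'lvuvl'
Reversed: 'lvuvl'
Compare pairs: s[0]='l' vs s[4]='l' (match), s[1]='v' vs s[3]='v' (match)
Palindrome: Yes


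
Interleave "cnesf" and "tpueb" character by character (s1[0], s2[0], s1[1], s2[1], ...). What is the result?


String 1: 'cnesf'
String 2: 'tpueb'
Operation: alternate characters
Pairs: 'c'+'t', 'n'+'p', 'e'+'u', 's'+'e', 'f'+'b'
Result: ctnpeusefb


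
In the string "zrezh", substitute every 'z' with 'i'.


Input string: 'zrezh'
Operation: replace 'z' with 'i'
Positions of 'z': 0, 3
After replacement: ireih


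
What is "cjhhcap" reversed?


Input string: 'cjhhcap'
Operation: reverse character order
Original order: 'c' -> 'j' -> 'h' -> 'h' -> 'c' -> 'a' -> 'p'
Reversed order: 'p' -> 'a' -> 'c' -> 'h' -> 'h' -> 'j' -> 'c'
Result: pachhjc


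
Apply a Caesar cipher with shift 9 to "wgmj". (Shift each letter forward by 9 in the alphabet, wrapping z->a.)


Input: 'wgmj', shift = 9
Operation: for each letter, (position + 9) mod 26
Mapping: 'w'(22+9=31, 31 mod 26=5)->'f', 'g'(6+9=15)->'p', 'm'(12+9=21)->'v', 'j'(9+9=18)->'s'
Result: fpvs


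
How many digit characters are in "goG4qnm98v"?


Input string: 'goG4qnm98v'
Operation: count digit characters (0-9)
Scan: 'g', 'o', 'G', '4'(digit), 'q', 'n', 'm', '9'(digit), '8'(digit), 'v'
Digits found: 3
Result: 3


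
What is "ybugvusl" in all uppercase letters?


Input string: 'ybugvusl'
Operation: convert each letter to uppercase
Mapping: 'y'->'Y', 'b'->'B', 'u'->'U', 'g'->'G', 'v'->'V', 'u'->'U', 's'->'S', 'l'->'L'
Result: YBUGVUSL


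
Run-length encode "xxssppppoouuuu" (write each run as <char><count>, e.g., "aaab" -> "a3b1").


Input: 'xxssppppoouuuu'
Operation: identify consecutive runs
Runs: 'xx' -> x2, 'ss' -> s2, 'pppp' -> p4, 'oo' -> o2, 'uuuu' -> u4
Encoded: x2s2p4o2u4


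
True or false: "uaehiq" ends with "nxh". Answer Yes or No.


Input string: 'uaehiq'
Suffix to check: 'nxh'
Last 3 characters of input: 'hiq'
Match: False
Result: No


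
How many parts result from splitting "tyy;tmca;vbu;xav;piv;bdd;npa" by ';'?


Input string: 'tyy;tmca;vbu;xav;piv;bdd;npa'
Delimiter: ';'
Split result: 'tyy', 'tmca', 'vbu', 'xav', 'piv', 'bdd', 'npa'
Number of parts: 7


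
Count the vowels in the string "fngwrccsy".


Input string: 'fngwrccsy'
Operation: count vowels (a, e, i, o, u)
Scan: s[0]='f', s[1]='n', s[2]='g', s[3]='w', s[4]='r', s[5]='c', s[6]='c', s[7]='s', s[8]='y'
Vowels found: 0
Result: 0


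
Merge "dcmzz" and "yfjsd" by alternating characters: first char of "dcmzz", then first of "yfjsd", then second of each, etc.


String 1: 'dcmzz'
String 2: 'yfjsd'
Operation: alternate characters
Pairs: 'd'+'y', 'c'+'f', 'm'+'j', 'z'+'s', 'z'+'d'
Result: dycfmjzszd


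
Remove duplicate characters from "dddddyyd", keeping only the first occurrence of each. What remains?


Input: 'dddddyyd'
Operation: keep first occurrence of each character
Scan: s[0]='d' new -> keep; s[1]='d' seen -> skip; s[2]='d' seen -> skip; s[3]='d' seen -> skip; s[4]='d' seen -> skip; s[5]='y' new -> keep; s[6]='y' seen -> skip; s[7]='d' seen -> skip
Result: dy


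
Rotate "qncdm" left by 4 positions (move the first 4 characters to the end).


Input: 'qncdm', shift = 4
Operation: split at index 4 and swap parts
Front part s[0:4] = 'qncd'
Back part s[4:] = 'm'
Rotated = back + front = 'm' + 'qncd'
Result: mqncd


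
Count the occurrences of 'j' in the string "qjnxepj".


Input string: 'qjnxepj'
Target character: 'j'
Scan each position: s[1]='j', s[6]='j'
Matches found at indices: 1, 6
Total: 2


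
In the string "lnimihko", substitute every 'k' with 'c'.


Input string: 'lnimihko'
Operation: replace 'k' with 'c'
Positions of 'k': 6
After replacement: lnimihco


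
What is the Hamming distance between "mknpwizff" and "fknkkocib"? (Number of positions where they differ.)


String 1: 'mknpwizff'
String 2: 'fknkkocib'
Compare each position: pos 0: 'm'!='f', pos 1: 'k'=='k', pos 2: 'n'=='n', pos 3: 'p'!='k', pos 4: 'w'!='k', pos 5: 'i'!='o', pos 6: 'z'!='c', pos 7: 'f'!='i', pos 8: 'f'!='b'
Differing positions: 7
Hamming distance: 7


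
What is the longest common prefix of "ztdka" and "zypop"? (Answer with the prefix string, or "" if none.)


String 1: 'ztdka'
String 2: 'zypop'
Compare position by position:
pos 0: 'z' vs 'z' match
pos 1: 't' vs 'y' differ -> stop
Longest common prefix: "z" (length 1)


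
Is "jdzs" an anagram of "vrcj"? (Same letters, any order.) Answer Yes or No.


String 1: 'vrcj' -> sorted: 'cjrv'
String 2: 'jdzs' -> sorted: 'djsz'
Compare sorted forms: 'cjrv' != 'djsz'
Anagram: No


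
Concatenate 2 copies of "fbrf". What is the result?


Input string: 'fbrf'
Operation: repeat 2 times
Concatenation: 'fbrf' + 'fbrf'
Result: fbrffbrf


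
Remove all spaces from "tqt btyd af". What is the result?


Input string: 'tqt btyd af'
Operation: remove all spaces
Words: 'tqt', 'btyd', 'af'
Join without spaces: tqtbtydaf


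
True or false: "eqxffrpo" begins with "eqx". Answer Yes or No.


Input string: 'eqxffrpo'
Prefix to check: 'eqx'
First 3 characters of input: 'eqx'
Match: True
Result: Yes


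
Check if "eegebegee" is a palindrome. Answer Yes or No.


Input string: 'eegebegee'
Reversed: 'eegebegee'
Compare pairs: s[0]='e' vs s[8]='e' (match), s[1]='e' vs s[7]='e' (match), s[2]='g' vs s[6]='g' (match), s[3]='e' vs s[5]='e' (match)
Palindrome: Yes


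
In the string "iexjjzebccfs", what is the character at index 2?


Input string: 'iexjjzebccfs'
Operation: get character at index 2
Index mapping: s[0]='i', s[1]='e', s[2]='x'
Result: 'x'


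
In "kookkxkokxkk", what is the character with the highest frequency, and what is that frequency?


Input: 'kookkxkokxkk'
Operation: tally each character
Counts: 'k':7, 'o':3, 'x':2
Maximum: 'k' appears 7 times


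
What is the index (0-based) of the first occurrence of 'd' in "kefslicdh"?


Input string: 'kefslicdh'
Target: 'd'
Scanning left to right: s[0]='k', s[1]='e', s[2]='f', s[3]='s', s[4]='l', s[5]='i', s[6]='c', s[7]='d'
First match at index: 7


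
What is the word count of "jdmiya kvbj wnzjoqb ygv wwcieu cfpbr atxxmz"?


Input string: 'jdmiya kvbj wnzjoqb ygv wwcieu cfpbr atxxmz'
Operation: split by spaces
Words found: 'jdmiya', 'kvbj', 'wnzjoqb', 'ygv', 'wwcieu', 'cfpbr', 'atxxmz'
Word count: 7


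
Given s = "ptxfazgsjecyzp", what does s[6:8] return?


Input string: 'ptxfazgsjecyzp'
Operation: slice [6:8]
Extract characters: s[6]='g', s[7]='s'
Result: gs


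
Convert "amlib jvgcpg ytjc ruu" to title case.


Input string: 'amlib jvgcpg ytjc ruu'
Operation: capitalize first letter of each word
Word transformations: 'amlib'->'Amlib', 'jvgcpg'->'Jvgcpg', 'ytjc'->'Ytjc', 'ruu'->'Ruu'
Result: Amlib Jvgcpg Ytjc Ruu


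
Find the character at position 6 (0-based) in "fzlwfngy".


Input string: 'fzlwfngy'
Operation: get character at index 6
Index mapping: s[0]='f', s[1]='z', s[2]='l', s[3]='w', s[4]='f', s[5]='n', s[6]='g'
Result: 'g'


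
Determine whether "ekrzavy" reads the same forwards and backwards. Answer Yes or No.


Input string: 'ekrzavy'
Reversed: 'yvazrke'
Compare pairs: s[0]='e' vs s[6]='y' (mismatch), s[1]='k' vs s[5]='v' (mismatch), s[2]='r' vs s[4]='a' (mismatch)
Palindrome: No


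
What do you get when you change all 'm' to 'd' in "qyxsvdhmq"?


Input string: 'qyxsvdhmq'
Operation: replace 'm' with 'd'
Positions of 'm': 7
After replacement: qyxsvdhdq


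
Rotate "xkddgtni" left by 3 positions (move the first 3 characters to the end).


Input: 'xkddgtni', shift = 3
Operation: split at index 3 and swap parts
Front part s[0:3] = 'xkd'
Back part s[3:] = 'dgtni'
Rotated = back + front = 'dgtni' + 'xkd'
Result: dgtnixkd


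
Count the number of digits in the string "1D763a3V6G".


Input string: '1D763a3V6G'
Operation: count digit characters (0-9)
Scan: '1'(digit), 'D', '7'(digit), '6'(digit), '3'(digit), 'a', '3'(digit), 'V', '6'(digit), 'G'
Digits found: 6
Result: 6


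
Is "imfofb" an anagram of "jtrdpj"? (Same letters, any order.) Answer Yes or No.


String 1: 'jtrdpj' -> sorted: 'djjprt'
String 2: 'imfofb' -> sorted: 'bffimo'
Compare sorted forms: 'djjprt' != 'bffimo'
Anagram: No


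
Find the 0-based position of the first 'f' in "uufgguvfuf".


Input string: 'uufgguvfuf'
Target: 'f'
Scanning left to right: s[0]='u', s[1]='u', s[2]='f'
First match at index: 2


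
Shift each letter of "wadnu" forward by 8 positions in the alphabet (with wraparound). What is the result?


Input: 'wadnu', shift = 8
Operation: for each letter, (position + 8) mod 26
Mapping: 'w'(22+8=30, 30 mod 26=4)->'e', 'a'(0+8=8)->'i', 'd'(3+8=11)->'l', 'n'(13+8=21)->'v', 'u'(20+8=28, 28 mod 26=2)->'c'
Result: eilvc


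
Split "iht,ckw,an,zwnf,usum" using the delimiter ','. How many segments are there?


Input string: 'iht,ckw,an,zwnf,usum'
Delimiter: ','
Split result: 'iht', 'ckw', 'an', 'zwnf', 'usum'
Number of parts: 5


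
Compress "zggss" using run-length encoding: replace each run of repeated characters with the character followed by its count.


Input: 'zggss'
Operation: identify consecutive runs
Runs: 'z' -> z1, 'gg' -> g2, 'ss' -> s2
Encoded: z1g2s2


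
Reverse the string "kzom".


Input string: 'kzom'
Operation: reverse character order
Original order: 'k' -> 'z' -> 'o' -> 'm'
Reversed order: 'm' -> 'o' -> 'z' -> 'k'
Result: mozk


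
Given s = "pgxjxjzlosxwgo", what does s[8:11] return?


Input string: 'pgxjxjzlosxwgo'
Operation: slice [8:11]
Extract characters: s[8]='o', s[9]='s', s[10]='x'
Result: osx


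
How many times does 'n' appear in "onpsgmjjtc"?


Input string: 'onpsgmjjtc'
Target character: 'n'
Scan each position: s[1]='n'
Matches found at indices: 1
Total: 1


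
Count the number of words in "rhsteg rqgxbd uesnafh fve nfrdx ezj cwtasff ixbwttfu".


Input string: 'rhsteg rqgxbd uesnafh fve nfrdx ezj cwtasff ixbwttfu'
Operation: split by spaces
Words found: 'rhsteg', 'rqgxbd', 'uesnafh', 'fve', 'nfrdx', 'ezj', 'cwtasff', 'ixbwttfu'
Word count: 8


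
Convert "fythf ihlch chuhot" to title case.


Input string: 'fythf ihlch chuhot'
Operation: capitalize first letter of each word
Word transformations: 'fythf'->'Fythf', 'ihlch'->'Ihlch', 'chuhot'->'Chuhot'
Result: Fythf Ihlch Chuhot


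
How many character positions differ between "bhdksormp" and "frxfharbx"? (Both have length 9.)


String 1: 'bhdksormp'
String 2: 'frxfharbx'
Compare each position: pos 0: 'b'!='f', pos 1: 'h'!='r', pos 2: 'd'!='x', pos 3: 'k'!='f', pos 4: 's'!='h', pos 5: 'o'!='a', pos 6: 'r'=='r', pos 7: 'm'!='b', pos 8: 'p'!='x'
Differing positions: 8
Hamming distance: 8


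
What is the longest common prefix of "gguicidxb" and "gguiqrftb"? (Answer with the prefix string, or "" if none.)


String 1: 'gguicidxb'
String 2: 'gguiqrftb'
Compare position by position:
pos 0: 'g' vs 'g' match
pos 1: 'g' vs 'g' match
pos 2: 'u' vs 'u' match
pos 3: 'i' vs 'i' match
pos 4: 'c' vs 'q' differ -> stop
Longest common prefix: "ggui" (length 4)


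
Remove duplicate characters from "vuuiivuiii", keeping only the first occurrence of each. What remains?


Input: 'vuuiivuiii'
Operation: keep first occurrence of each character
Scan: s[0]='v' new -> keep; s[1]='u' new -> keep; s[2]='u' seen -> skip; s[3]='i' new -> keep; s[4]='i' seen -> skip; s[5]='v' seen -> skip; s[6]='u' seen -> skip; s[7]='i' seen -> skip; s[8]='i' seen -> skip; s[9]='i' seen -> skip
Result: vui


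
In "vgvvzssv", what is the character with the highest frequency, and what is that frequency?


Input: 'vgvvzssv'
Operation: tally each character
Counts: 'g':1, 's':2, 'v':4, 'z':1
Maximum: 'v' appears 4 times


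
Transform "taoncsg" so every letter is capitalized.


Input string: 'taoncsg'
Operation: convert each letter to uppercase
Mapping: 't'->'T', 'a'->'A', 'o'->'O', 'n'->'N', 'c'->'C', 's'->'S', 'g'->'G'
Result: TAONCSG


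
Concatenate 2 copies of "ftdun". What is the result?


Input string: 'ftdun'
Operation: repeat 2 times
Concatenation: 'ftdun' + 'ftdun'
Result: ftdunftdun


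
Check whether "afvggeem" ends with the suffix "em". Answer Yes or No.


Input string: 'afvggeem'
Suffix to check: 'em'
Last 2 characters of input: 'em'
Match: True
Result: Yes


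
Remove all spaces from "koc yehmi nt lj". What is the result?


Input string: 'koc yehmi nt lj'
Operation: remove all spaces
Words: 'koc', 'yehmi', 'nt', 'lj'
Join without spaces: kocyehmintlj


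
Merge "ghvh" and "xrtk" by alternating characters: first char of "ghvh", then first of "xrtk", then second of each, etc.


String 1: 'ghvh'
String 2: 'xrtk'
Operation: alternate characters
Pairs: 'g'+'x', 'h'+'r', 'v'+'t', 'h'+'k'
Result: gxhrvthk


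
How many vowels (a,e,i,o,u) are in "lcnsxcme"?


Input string: 'lcnsxcme'
Operation: count vowels (a, e, i, o, u)
Scan: s[0]='l', s[1]='c', s[2]='n', s[3]='s', s[4]='x', s[5]='c', s[6]='m', s[7]='e' (vowel)
Vowels found: 1
Result: 1


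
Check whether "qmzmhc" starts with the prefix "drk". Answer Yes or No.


Input string: 'qmzmhc'
Prefix to check: 'drk'
First 3 characters of input: 'qmz'
Match: False
Result: No


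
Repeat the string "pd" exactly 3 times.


Input string: 'pd'
Operation: repeat 3 times
Concatenation: 'pd' + 'pd' + 'pd'
Result: pdpdpd


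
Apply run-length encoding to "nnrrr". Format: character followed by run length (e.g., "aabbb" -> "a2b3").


Input: 'nnrrr'
Operation: identify consecutive runs
Runs: 'nn' -> n2, 'rrr' -> r3
Encoded: n2r3


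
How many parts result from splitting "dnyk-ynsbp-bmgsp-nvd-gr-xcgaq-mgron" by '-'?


Input string: 'dnyk-ynsbp-bmgsp-nvd-gr-xcgaq-mgron'
Delimiter: '-'
Split result: 'dnyk', 'ynsbp', 'bmgsp', 'nvd', 'gr', 'xcgaq', 'mgron'
Number of parts: 7


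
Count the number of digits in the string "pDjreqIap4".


Input string: 'pDjreqIap4'
Operation: count digit characters (0-9)
Scan: 'p', 'D', 'j', 'r', 'e', 'q', 'I', 'a', 'p', '4'(digit)
Digits found: 1
Result: 1


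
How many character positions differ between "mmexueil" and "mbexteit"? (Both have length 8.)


String 1: 'mmexueil'
String 2: 'mbexteit'
Compare each position: pos 0: 'm'=='m', pos 1: 'm'!='b', pos 2: 'e'=='e', pos 3: 'x'=='x', pos 4: 'u'!='t', pos 5: 'e'=='e', pos 6: 'i'=='i', pos 7: 'l'!='t'
Differing positions: 3
Hamming distance: 3


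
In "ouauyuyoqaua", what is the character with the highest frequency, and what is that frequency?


Input: 'ouauyuyoqaua'
Operation: tally each character
Counts: 'a':3, 'o':2, 'q':1, 'u':4, 'y':2
Maximum: 'u' appears 4 times


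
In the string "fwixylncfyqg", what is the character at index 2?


Input string: 'fwixylncfyqg'
Operation: get character at index 2
Index mapping: s[0]='f', s[1]='w', s[2]='i'
Result: 'i'


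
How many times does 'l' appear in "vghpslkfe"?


Input string: 'vghpslkfe'
Target character: 'l'
Scan each position: s[5]='l'
Matches found at indices: 5
Total: 1


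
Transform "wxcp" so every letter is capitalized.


Input string: 'wxcp'
Operation: convert each letter to uppercase
Mapping: 'w'->'W', 'x'->'X', 'c'->'C', 'p'->'P'
Result: WXCP


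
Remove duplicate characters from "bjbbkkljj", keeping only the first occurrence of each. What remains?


Input: 'bjbbkkljj'
Operation: keep first occurrence of each character
Scan: s[0]='b' new -> keep; s[1]='j' new -> keep; s[2]='b' seen -> skip; s[3]='b' seen -> skip; s[4]='k' new -> keep; s[5]='k' seen -> skip; s[6]='l' new -> keep; s[7]='j' seen -> skip; s[8]='j' seen -> skip
Result: bjkl


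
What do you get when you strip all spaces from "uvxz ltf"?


Input string: 'uvxz ltf'
Operation: remove all spaces
Words: 'uvxz', 'ltf'
Join without spaces: uvxzltf


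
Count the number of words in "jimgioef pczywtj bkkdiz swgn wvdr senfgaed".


Input string: 'jimgioef pczywtj bkkdiz swgn wvdr senfgaed'
Operation: split by spaces
Words found: 'jimgioef', 'pczywtj', 'bkkdiz', 'swgn', 'wvdr', 'senfgaed'
Word count: 6


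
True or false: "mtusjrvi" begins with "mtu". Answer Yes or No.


Input string: 'mtusjrvi'
Prefix to check: 'mtu'
First 3 characters of input: 'mtu'
Match: True
Result: Yes


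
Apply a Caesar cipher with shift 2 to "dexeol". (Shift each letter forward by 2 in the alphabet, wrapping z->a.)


Input: 'dexeol', shift = 2
Operation: for each letter, (position + 2) mod 26
Mapping: 'd'(3+2=5)->'f', 'e'(4+2=6)->'g', 'x'(23+2=25)->'z', 'e'(4+2=6)->'g', 'o'(14+2=16)->'q', 'l'(11+2=13)->'n'
Result: fgzgqn


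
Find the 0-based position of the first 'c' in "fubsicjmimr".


Input string: 'fubsicjmimr'
Target: 'c'
Scanning left to right: s[0]='f', s[1]='u', s[2]='b', s[3]='s', s[4]='i', s[5]='c'
First match at index: 5


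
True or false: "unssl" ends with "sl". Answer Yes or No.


Input string: 'unssl'
Suffix to check: 'sl'
Last 2 characters of input: 'sl'
Match: True
Result: Yes


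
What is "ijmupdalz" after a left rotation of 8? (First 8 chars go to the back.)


Input: 'ijmupdalz', shift = 8
Operation: split at index 8 and swap parts
Front part s[0:8] = 'ijmupdal'
Back part s[8:] = 'z'
Rotated = back + front = 'z' + 'ijmupdal'
Result: zijmupdal


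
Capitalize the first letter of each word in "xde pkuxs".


Input string: 'xde pkuxs'
Operation: capitalize first letter of each word
Word transformations: 'xde'->'Xde', 'pkuxs'->'Pkuxs'
Result: Xde Pkuxs


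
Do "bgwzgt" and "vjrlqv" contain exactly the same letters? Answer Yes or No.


String 1: 'bgwzgt' -> sorted: 'bggtwz'
String 2: 'vjrlqv' -> sorted: 'jlqrvv'
Compare sorted forms: 'bggtwz' != 'jlqrvv'
Anagram: No


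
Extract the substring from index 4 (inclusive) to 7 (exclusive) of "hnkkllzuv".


Input string: 'hnkkllzuv'
Operation: slice [4:7]
Extract characters: s[4]='l', s[5]='l', s[6]='z'
Result: llz


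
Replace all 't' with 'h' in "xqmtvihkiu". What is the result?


Input string: 'xqmtvihkiu'
Operation: replace 't' with 'h'
Positions of 't': 3
After replacement: xqmhvihkiu


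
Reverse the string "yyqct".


Input string: 'yyqct'
Operation: reverse character order
Original order: 'y' -> 'y' -> 'q' -> 'c' -> 't'
Reversed order: 't' -> 'c' -> 'q' -> 'y' -> 'y'
Result: tcqyy


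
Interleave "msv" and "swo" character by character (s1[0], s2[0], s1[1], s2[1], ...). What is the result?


String 1: 'msv'
String 2: 'swo'
Operation: alternate characters
Pairs: 'm'+'s', 's'+'w', 'v'+'o'
Result: msswvo


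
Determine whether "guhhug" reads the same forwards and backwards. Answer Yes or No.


Input string: 'guhhug'
Reversed: 'guhhug'
Compare pairs: s[0]='g' vs s[5]='g' (match), s[1]='u' vs s[4]='u' (match), s[2]='h' vs s[3]='h' (match)
Palindrome: Yes


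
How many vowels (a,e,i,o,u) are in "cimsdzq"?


Input string: 'cimsdzq'
Operation: count vowels (a, e, i, o, u)
Scan: s[0]='c', s[1]='i' (vowel), s[2]='m', s[3]='s', s[4]='d', s[5]='z', s[6]='q'
Vowels found: 1
Result: 1


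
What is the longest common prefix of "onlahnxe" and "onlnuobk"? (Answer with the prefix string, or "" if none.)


String 1: 'onlahnxe'
String 2: 'onlnuobk'
Compare position by position:
pos 0: 'o' vs 'o' match
pos 1: 'n' vs 'n' match
pos 2: 'l' vs 'l' match
pos 3: 'a' vs 'n' differ -> stop
Longest common prefix: "onl" (length 3)


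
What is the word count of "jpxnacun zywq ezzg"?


Input string: 'jpxnacun zywq ezzg'
Operation: split by spaces
Words found: 'jpxnacun', 'zywq', 'ezzg'
Word count: 3


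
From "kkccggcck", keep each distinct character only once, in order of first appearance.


Input: 'kkccggcck'
Operation: keep first occurrence of each character
Scan: s[0]='k' new -> keep; s[1]='k' seen -> skip; s[2]='c' new -> keep; s[3]='c' seen -> skip; s[4]='g' new -> keep; s[5]='g' seen -> skip; s[6]='c' seen -> skip; s[7]='c' seen -> skip; s[8]='k' seen -> skip
Result: kcg


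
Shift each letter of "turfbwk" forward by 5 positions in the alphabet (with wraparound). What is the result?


Input: 'turfbwk', shift = 5
Operation: for each letter, (position + 5) mod 26
Mapping: 't'(19+5=24)->'y', 'u'(20+5=25)->'z', 'r'(17+5=22)->'w', 'f'(5+5=10)->'k', 'b'(1+5=6)->'g', 'w'(22+5=27, 27 mod 26=1)->'b', 'k'(10+5=15)->'p'
Result: yzwkgbp


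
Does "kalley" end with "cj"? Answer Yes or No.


Input string: 'kalley'
Suffix to check: 'cj'
Last 2 characters of input: 'ey'
Match: False
Result: No


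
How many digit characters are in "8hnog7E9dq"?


Input string: '8hnog7E9dq'
Operation: count digit characters (0-9)
Scan: '8'(digit), 'h', 'n', 'o', 'g', '7'(digit), 'E', '9'(digit), 'd', 'q'
Digits found: 3
Result: 3


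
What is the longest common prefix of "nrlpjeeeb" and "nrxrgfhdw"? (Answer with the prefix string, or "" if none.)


String 1: 'nrlpjeeeb'
String 2: 'nrxrgfhdw'
Compare position by position:
pos 0: 'n' vs 'n' match
pos 1: 'r' vs 'r' match
pos 2: 'l' vs 'x' differ -> stop
Longest common prefix: "nr" (length 2)


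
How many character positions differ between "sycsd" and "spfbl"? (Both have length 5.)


String 1: 'sycsd'
String 2: 'spfbl'
Compare each position: pos 0: 's'=='s', pos 1: 'y'!='p', pos 2: 'c'!='f', pos 3: 's'!='b', pos 4: 'd'!='l'
Differing positions: 4
Hamming distance: 4


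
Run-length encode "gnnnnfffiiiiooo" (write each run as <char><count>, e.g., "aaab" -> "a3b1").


Input: 'gnnnnfffiiiiooo'
Operation: identify consecutive runs
Runs: 'g' -> g1, 'nnnn' -> n4, 'fff' -> f3, 'iiii' -> i4, 'ooo' -> o3
Encoded: g1n4f3i4o3


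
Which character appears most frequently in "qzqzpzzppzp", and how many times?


Input: 'qzqzpzzppzp'
Operation: tally each character
Counts: 'p':4, 'q':2, 'z':5
Maximum: 'z' appears 5 times


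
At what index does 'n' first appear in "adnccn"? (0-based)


Input string: 'adnccn'
Target: 'n'
Scanning left to right: s[0]='a', s[1]='d', s[2]='n'
First match at index: 2


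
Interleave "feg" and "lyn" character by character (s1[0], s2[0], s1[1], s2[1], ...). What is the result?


String 1: 'feg'
String 2: 'lyn'
Operation: alternate characters
Pairs: 'f'+'l', 'e'+'y', 'g'+'n'
Result: fleygn


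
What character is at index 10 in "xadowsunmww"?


Input string: 'xadowsunmww'
Operation: get character at index 10
Index mapping: s[0]='x', s[1]='a', s[2]='d', s[3]='o', s[4]='w', s[5]='s', s[6]='u', s[7]='n', s[8]='m', s[9]='w', s[10]='w'
Result: 'w'


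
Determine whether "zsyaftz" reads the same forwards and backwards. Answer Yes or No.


Input string: 'zsyaftz'
Reversed: 'ztfaysz'
Compare pairs: s[0]='z' vs s[6]='z' (match), s[1]='s' vs s[5]='t' (mismatch), s[2]='y' vs s[4]='f' (mismatch)
Palindrome: No


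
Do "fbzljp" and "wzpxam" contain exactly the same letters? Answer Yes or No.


String 1: 'fbzljp' -> sorted: 'bfjlpz'
String 2: 'wzpxam' -> sorted: 'ampwxz'
Compare sorted forms: 'bfjlpz' != 'ampwxz'
Anagram: No


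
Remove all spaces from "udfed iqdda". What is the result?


Input string: 'udfed iqdda'
Operation: remove all spaces
Words: 'udfed', 'iqdda'
Join without spaces: udfediqdda


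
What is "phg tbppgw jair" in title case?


Input string: 'phg tbppgw jair'
Operation: capitalize first letter of each word
Word transformations: 'phg'->'Phg', 'tbppgw'->'Tbppgw', 'jair'->'Jair'
Result: Phg Tbppgw Jair


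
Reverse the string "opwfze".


Input string: 'opwfze'
Operation: reverse character order
Original order: 'o' -> 'p' -> 'w' -> 'f' -> 'z' -> 'e'
Reversed order: 'e' -> 'z' -> 'f' -> 'w' -> 'p' -> 'o'
Result: ezfwpo


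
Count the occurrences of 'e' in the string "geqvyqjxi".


Input string: 'geqvyqjxi'
Target character: 'e'
Scan each position: s[1]='e'
Matches found at indices: 1
Total: 1


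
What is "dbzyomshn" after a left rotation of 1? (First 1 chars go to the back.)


Input: 'dbzyomshn', shift = 1
Operation: split at index 1 and swap parts
Front part s[0:1] = 'd'
Back part s[1:] = 'bzyomshn'
Rotated = back + front = 'bzyomshn' + 'd'
Result: bzyomshnd


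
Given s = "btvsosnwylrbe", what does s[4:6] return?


Input string: 'btvsosnwylrbe'
Operation: slice [4:6]
Extract characters: s[4]='o', s[5]='s'
Result: os


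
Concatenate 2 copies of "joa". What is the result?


Input string: 'joa'
Operation: repeat 2 times
Concatenation: 'joa' + 'joa'
Result: joajoa


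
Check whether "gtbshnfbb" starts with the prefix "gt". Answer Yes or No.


Input string: 'gtbshnfbb'
Prefix to check: 'gt'
First 2 characters of input: 'gt'
Match: True
Result: Yes


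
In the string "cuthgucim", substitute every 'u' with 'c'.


Input string: 'cuthgucim'
Operation: replace 'u' with 'c'
Positions of 'u': 1, 5
After replacement: ccthgccim


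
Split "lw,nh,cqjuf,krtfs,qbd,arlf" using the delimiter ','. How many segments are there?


Input string: 'lw,nh,cqjuf,krtfs,qbd,arlf'
Delimiter: ','
Split result: 'lw', 'nh', 'cqjuf', 'krtfs', 'qbd', 'arlf'
Number of parts: 6


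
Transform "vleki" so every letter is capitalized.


Input string: 'vleki'
Operation: convert each letter to uppercase
Mapping: 'v'->'V', 'l'->'L', 'e'->'E', 'k'->'K', 'i'->'I'
Result: VLEKI


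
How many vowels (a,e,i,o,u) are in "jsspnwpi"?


Input string: 'jsspnwpi'
Operation: count vowels (a, e, i, o, u)
Scan: s[0]='j', s[1]='s', s[2]='s', s[3]='p', s[4]='n', s[5]='w', s[6]='p', s[7]='i' (vowel)
Vowels found: 1
Result: 1


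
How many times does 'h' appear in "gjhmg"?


Input string: 'gjhmg'
Target character: 'h'
Scan each position: s[2]='h'
Matches found at indices: 2
Total: 1


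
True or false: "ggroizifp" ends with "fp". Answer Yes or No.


Input string: 'ggroizifp'
Suffix to check: 'fp'
Last 2 characters of input: 'fp'
Match: True
Result: Yes


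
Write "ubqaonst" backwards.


Input string: 'ubqaonst'
Operation: reverse character order
Original order: 'u' -> 'b' -> 'q' -> 'a' -> 'o' -> 'n' -> 's' -> 't'
Reversed order: 't' -> 's' -> 'n' -> 'o' -> 'a' -> 'q' -> 'b' -> 'u'
Result: tsnoaqbu


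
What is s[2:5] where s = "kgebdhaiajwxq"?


Input string: 'kgebdhaiajwxq'
Operation: slice [2:5]
Extract characters: s[2]='e', s[3]='b', s[4]='d'
Result: ebd


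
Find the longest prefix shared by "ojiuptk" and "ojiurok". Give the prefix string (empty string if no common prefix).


String 1: 'ojiuptk'
String 2: 'ojiurok'
Compare position by position:
pos 0: 'o' vs 'o' match
pos 1: 'j' vs 'j' match
pos 2: 'i' vs 'i' match
pos 3: 'u' vs 'u' match
pos 4: 'p' vs 'r' differ -> stop
Longest common prefix: "ojiu" (length 4)
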